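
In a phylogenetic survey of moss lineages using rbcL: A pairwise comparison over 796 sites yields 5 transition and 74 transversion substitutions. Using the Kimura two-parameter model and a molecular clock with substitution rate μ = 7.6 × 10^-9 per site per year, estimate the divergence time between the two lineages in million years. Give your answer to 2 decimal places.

7.05

P = 5/796 ≈ 0.006281 and Q = 74/796 ≈ 0.092965.
Under the Kimura two-parameter model, d = −½ ln(1 − 2P − Q) − ¼ ln(1 − 2Q).
1 − 2P − Q = 0.894473, giving −½ ln(0.894473) = 0.055760.
1 − 2Q = 0.81407, giving −¼ ln(0.81407) = 0.051427.
d = 0.055760 + 0.051427 = 0.107187.
Under a molecular clock d = 2μt, so t = d/(2μ) = 0.107187 / (2 × 7.6 × 10^-9) = 7.05 million years.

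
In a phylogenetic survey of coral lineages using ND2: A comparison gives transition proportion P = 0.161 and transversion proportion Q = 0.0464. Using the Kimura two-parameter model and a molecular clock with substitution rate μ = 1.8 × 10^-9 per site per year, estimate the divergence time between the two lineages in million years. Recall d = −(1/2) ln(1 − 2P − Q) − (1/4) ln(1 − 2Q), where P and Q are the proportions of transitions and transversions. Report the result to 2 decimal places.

Under the Kimura two-parameter model, d = −½ ln(1 − 2P − Q) − ¼ ln(1 − 2Q).
1 − 2P − Q = 0.6316, giving −½ ln(0.6316) = 0.229749.
1 − 2Q = 0.9072, giving −¼ ln(0.9072) = 0.024348.
d = 0.229749 + 0.024348 = 0.254097.
Under a molecular clock d = 2μt, so t = d/(2μ) = 0.254097 / (2 × 1.8 × 10^-9) = 70.58 million years.

70.58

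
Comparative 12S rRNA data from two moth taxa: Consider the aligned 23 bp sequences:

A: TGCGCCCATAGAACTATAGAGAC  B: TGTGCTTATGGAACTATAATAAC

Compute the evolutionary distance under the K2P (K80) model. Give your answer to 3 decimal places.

0.439

Of 23 sites, 6 differences are transitions and 1 are transversions, so P = 6/23 ≈ 0.26087 and Q = 1/23 ≈ 0.043478.
Under the Kimura two-parameter model, d = −½ ln(1 − 2P − Q) − ¼ ln(1 − 2Q).
1 − 2P − Q = 0.434782, giving −½ ln(0.434782) = 0.416455.
1 − 2Q = 0.913044, giving −¼ ln(0.913044) = 0.022743.
d = 0.416455 + 0.022743 = 0.439198.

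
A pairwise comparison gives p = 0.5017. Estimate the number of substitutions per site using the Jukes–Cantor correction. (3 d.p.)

d = −(3/4) ln(1 − 4p/3) = −0.75 ln(1 − 0.668933) = −0.75 ln(0.331067)
  = −0.75 × (-1.105435) = 0.829076 substitutions/site.

0.829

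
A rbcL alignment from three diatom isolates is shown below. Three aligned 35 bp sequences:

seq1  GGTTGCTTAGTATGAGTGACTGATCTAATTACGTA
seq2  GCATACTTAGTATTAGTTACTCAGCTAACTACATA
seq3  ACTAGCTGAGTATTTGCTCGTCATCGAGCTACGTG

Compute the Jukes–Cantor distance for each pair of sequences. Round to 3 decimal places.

d(seq1,seq2) = 0.315, d(seq1,seq3) = 0.635, d(seq2,seq3) = 0.572

seq1–seq2: 9/35 sites differ → p ≈ 0.257143, d = −0.75 ln(1 − 0.342857) = 0.314890 ≈ 0.315.
seq1–seq3: 15/35 sites differ → p ≈ 0.428571, d = −0.75 ln(1 − 0.571428) = 0.635472 ≈ 0.635.
seq2–seq3: 14/35 sites differ → p = 0.4, d = −0.75 ln(1 − 0.533333) = 0.571605 ≈ 0.572.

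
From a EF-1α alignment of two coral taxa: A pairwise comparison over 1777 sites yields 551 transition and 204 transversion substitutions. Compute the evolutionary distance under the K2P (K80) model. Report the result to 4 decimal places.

P = 551/1777 ≈ 0.310073 and Q = 204/1777 ≈ 0.1148.
Under the Kimura two-parameter model, d = −½ ln(1 − 2P − Q) − ¼ ln(1 − 2Q).
1 − 2P − Q = 0.265054, giving −½ ln(0.265054) = 0.663911.
1 − 2Q = 0.7704, giving −¼ ln(0.7704) = 0.065211.
d = 0.663911 + 0.065211 = 0.729122.

0.7291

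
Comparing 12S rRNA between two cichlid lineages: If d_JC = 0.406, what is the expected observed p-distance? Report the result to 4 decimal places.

p = (3/4)(1 − e^(−4d/3)) = 0.75 × (1 − e^(-0.541333)) = 0.75 × (1 − 0.581972) = 0.313521.

0.3135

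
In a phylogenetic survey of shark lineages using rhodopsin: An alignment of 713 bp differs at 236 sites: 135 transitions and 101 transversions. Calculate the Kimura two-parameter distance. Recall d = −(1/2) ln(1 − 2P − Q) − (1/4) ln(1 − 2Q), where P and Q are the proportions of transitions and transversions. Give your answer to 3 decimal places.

P = 135/713 ≈ 0.189341 and Q = 101/713 ≈ 0.141655.
Under the Kimura two-parameter model, d = −½ ln(1 − 2P − Q) − ¼ ln(1 − 2Q).
1 − 2P − Q = 0.479663, giving −½ ln(0.479663) = 0.367336.
1 − 2Q = 0.71669, giving −¼ ln(0.71669) = 0.083278.
d = 0.367336 + 0.083278 = 0.450614.

0.451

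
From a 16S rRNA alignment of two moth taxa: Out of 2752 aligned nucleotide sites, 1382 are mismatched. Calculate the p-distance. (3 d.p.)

0.502

p = 1382/2752 = 0.502180… ≈ 0.502 (to 3 d.p.).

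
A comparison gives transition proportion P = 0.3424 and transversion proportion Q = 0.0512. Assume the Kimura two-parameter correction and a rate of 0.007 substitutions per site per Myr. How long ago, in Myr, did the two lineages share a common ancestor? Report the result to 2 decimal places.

Under the Kimura two-parameter model, d = −½ ln(1 − 2P − Q) − ¼ ln(1 − 2Q).
1 − 2P − Q = 0.264, giving −½ ln(0.264) = 0.665903.
1 − 2Q = 0.8976, giving −¼ ln(0.8976) = 0.027008.
d = 0.665903 + 0.027008 = 0.692911.
Under a molecular clock d = 2μt, so t = d/(2μ) = 0.692911 / (2 × 0.007) = 49.49 Myr.

49.49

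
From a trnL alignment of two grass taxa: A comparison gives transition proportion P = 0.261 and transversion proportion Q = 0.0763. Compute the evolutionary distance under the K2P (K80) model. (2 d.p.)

0.50

Under the Kimura two-parameter model, d = −½ ln(1 − 2P − Q) − ¼ ln(1 − 2Q).
1 − 2P − Q = 0.4017, giving −½ ln(0.4017) = 0.456025.
1 − 2Q = 0.8474, giving −¼ ln(0.8474) = 0.041396.
d = 0.456025 + 0.041396 = 0.497421.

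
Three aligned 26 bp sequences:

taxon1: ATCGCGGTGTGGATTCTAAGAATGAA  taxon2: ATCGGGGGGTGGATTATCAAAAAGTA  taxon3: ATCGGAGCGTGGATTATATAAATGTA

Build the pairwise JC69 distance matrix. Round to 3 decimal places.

taxon1–taxon2: 7/26 sites differ → p ≈ 0.269231, d = −0.75 ln(1 − 0.358975) = 0.333515 ≈ 0.334.
taxon1–taxon3: 7/26 sites differ → p ≈ 0.269231, d = −0.75 ln(1 − 0.358975) = 0.333515 ≈ 0.334.
taxon2–taxon3: 5/26 sites differ → p ≈ 0.192308, d = −0.75 ln(1 − 0.256411) = 0.222200 ≈ 0.222.

d(taxon1,taxon2) = 0.334, d(taxon1,taxon3) = 0.334, d(taxon2,taxon3) = 0.222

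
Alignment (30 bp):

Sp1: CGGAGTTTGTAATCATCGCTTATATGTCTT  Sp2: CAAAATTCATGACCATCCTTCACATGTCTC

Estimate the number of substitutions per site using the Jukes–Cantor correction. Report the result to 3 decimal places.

0.572

The sequences differ at 12 of 30 sites, so p = 12/30 = 0.4.
d = −(3/4) ln(1 − 4p/3) = −0.75 ln(1 − 0.533333) = −0.75 ln(0.466667)
  = −0.75 × (-0.762139) = 0.571604 substitutions/site.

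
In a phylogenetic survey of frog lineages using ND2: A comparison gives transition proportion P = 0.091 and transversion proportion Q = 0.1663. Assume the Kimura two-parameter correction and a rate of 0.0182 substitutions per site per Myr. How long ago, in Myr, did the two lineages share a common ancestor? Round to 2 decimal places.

Under the Kimura two-parameter model, d = −½ ln(1 − 2P − Q) − ¼ ln(1 − 2Q).
1 − 2P − Q = 0.6517, giving −½ ln(0.6517) = 0.214085.
1 − 2Q = 0.6674, giving −¼ ln(0.6674) = 0.101091.
d = 0.214085 + 0.101091 = 0.315176.
Under a molecular clock d = 2μt, so t = d/(2μ) = 0.315176 / (2 × 0.0182) = 8.66 Myr.

8.66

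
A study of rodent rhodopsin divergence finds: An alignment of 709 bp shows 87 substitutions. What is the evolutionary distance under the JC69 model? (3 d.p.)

p = 87/709 ≈ 0.122708.
d = −(3/4) ln(1 − 4p/3) = −0.75 ln(1 − 0.163611) = −0.75 ln(0.836389)
  = −0.75 × (-0.178661) = 0.133996 substitutions/site.

0.134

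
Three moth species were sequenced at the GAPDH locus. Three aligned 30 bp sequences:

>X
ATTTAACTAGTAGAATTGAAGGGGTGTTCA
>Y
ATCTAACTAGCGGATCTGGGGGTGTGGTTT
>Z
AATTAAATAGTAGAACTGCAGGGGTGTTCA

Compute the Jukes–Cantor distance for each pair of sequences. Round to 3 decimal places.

X–Y: 11/30 sites differ → p ≈ 0.366667, d = −0.75 ln(1 − 0.488889) = 0.503376 ≈ 0.503.
X–Z: 4/30 sites differ → p ≈ 0.133333, d = −0.75 ln(1 − 0.177777) = 0.146808 ≈ 0.147.
Y–Z: 12/30 sites differ → p = 0.4, d = −0.75 ln(1 − 0.533333) = 0.571605 ≈ 0.572.

d(X,Y) = 0.503, d(X,Z) = 0.147, d(Y,Z) = 0.572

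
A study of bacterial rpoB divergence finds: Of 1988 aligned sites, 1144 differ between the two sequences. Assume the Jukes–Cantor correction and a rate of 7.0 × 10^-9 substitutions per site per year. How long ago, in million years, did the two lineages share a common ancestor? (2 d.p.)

p = 1144/1988 ≈ 0.575453.
d = −(3/4) ln(1 − 4p/3) = −0.75 ln(1 − 0.767271) = −0.75 ln(0.232729)
  = −0.75 × (-1.457881) = 1.093411 substitutions/site.
Under a molecular clock d = 2μt, so t = d/(2μ) = 1.093411 / (2 × 7.0 × 10^-9) = 78.10 million years.

78.10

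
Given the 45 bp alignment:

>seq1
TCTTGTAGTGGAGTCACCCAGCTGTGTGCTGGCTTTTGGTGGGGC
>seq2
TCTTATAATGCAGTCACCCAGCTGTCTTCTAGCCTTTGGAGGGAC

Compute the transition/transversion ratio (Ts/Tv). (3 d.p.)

Transitions are A↔G and C↔T; transversions are all other mismatches.
Transitions: 5. Transversions: 4.
R = 5/4 = 1.250.

1.250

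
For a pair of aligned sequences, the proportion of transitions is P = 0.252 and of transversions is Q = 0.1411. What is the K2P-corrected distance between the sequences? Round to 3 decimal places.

0.601

Under the Kimura two-parameter model, d = −½ ln(1 − 2P − Q) − ¼ ln(1 − 2Q).
1 − 2P − Q = 0.3549, giving −½ ln(0.3549) = 0.517960.
1 − 2Q = 0.7178, giving −¼ ln(0.7178) = 0.082891.
d = 0.517960 + 0.082891 = 0.600851.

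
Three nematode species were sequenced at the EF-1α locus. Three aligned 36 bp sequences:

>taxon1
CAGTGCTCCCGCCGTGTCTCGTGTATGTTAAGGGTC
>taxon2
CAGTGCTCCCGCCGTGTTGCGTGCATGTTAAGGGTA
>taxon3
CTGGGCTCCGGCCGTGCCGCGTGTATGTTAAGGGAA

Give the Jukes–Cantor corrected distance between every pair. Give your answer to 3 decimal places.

d(taxon1,taxon2) = 0.120, d(taxon1,taxon3) = 0.225, d(taxon2,taxon3) = 0.225

taxon1–taxon2: 4/36 sites differ → p ≈ 0.111111, d = −0.75 ln(1 − 0.148148) = 0.120257 ≈ 0.120.
taxon1–taxon3: 7/36 sites differ → p ≈ 0.194444, d = −0.75 ln(1 − 0.259259) = 0.225078 ≈ 0.225.
taxon2–taxon3: 7/36 sites differ → p ≈ 0.194444, d = −0.75 ln(1 − 0.259259) = 0.225078 ≈ 0.225.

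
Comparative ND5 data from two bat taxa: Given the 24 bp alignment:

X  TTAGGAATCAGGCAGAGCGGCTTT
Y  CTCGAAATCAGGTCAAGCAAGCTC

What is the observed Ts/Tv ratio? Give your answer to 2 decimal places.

Transitions are A↔G and C↔T; transversions are all other mismatches.
Transitions: 8. Transversions: 3.
R = 8/3 = 2.666666… ≈ 2.67 (to 2 d.p.).

2.67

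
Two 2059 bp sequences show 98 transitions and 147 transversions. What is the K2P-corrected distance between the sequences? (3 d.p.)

P = 98/2059 ≈ 0.047596 and Q = 147/2059 ≈ 0.071394.
Under the Kimura two-parameter model, d = −½ ln(1 − 2P − Q) − ¼ ln(1 − 2Q).
1 − 2P − Q = 0.833414, giving −½ ln(0.833414) = 0.091112.
1 − 2Q = 0.857212, giving −¼ ln(0.857212) = 0.038518.
d = 0.091112 + 0.038518 = 0.129630.

0.130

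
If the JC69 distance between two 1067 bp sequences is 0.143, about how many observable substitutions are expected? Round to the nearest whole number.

139

Invert JC69: p = (3/4)(1 − e^(−4d/3)) = 0.75 × (1 − e^(-0.190667)) = 0.75 × (1 − 0.826408) = 0.130194.
Expected differing sites = pL ≈ 0.130194 × 1067 = 138.916998 ≈ 139.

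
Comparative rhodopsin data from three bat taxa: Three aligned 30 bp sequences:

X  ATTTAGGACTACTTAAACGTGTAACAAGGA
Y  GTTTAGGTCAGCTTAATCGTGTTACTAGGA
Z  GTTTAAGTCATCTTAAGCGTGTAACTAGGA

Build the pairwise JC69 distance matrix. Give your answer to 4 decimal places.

d(X,Y) = 0.2795, d(X,Z) = 0.2795, d(Y,Z) = 0.1468

X–Y: 7/30 sites differ → p ≈ 0.233333, d = −0.75 ln(1 − 0.311111) = 0.279506 ≈ 0.2795.
X–Z: 7/30 sites differ → p ≈ 0.233333, d = −0.75 ln(1 − 0.311111) = 0.279506 ≈ 0.2795.
Y–Z: 4/30 sites differ → p ≈ 0.133333, d = −0.75 ln(1 − 0.177777) = 0.146808 ≈ 0.1468.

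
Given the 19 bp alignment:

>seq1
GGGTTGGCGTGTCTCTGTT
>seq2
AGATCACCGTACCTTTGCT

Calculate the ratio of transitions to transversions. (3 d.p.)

Transitions are A↔G and C↔T; transversions are all other mismatches.
Transitions: 8. Transversions: 1.
R = 8/1 = 8.000.

8.000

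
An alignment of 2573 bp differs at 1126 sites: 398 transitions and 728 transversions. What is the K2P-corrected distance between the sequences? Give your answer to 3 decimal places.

0.657

P = 398/2573 ≈ 0.154683 and Q = 728/2573 ≈ 0.282938.
Under the Kimura two-parameter model, d = −½ ln(1 − 2P − Q) − ¼ ln(1 − 2Q).
1 − 2P − Q = 0.407696, giving −½ ln(0.407696) = 0.448617.
1 − 2Q = 0.434124, giving −¼ ln(0.434124) = 0.208606.
d = 0.448617 + 0.208606 = 0.657223.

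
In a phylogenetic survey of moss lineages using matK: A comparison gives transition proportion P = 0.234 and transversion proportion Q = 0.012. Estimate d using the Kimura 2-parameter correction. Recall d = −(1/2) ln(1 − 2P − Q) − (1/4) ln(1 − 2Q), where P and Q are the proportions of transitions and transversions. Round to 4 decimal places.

0.3330

Under the Kimura two-parameter model, d = −½ ln(1 − 2P − Q) − ¼ ln(1 − 2Q).
1 − 2P − Q = 0.52, giving −½ ln(0.52) = 0.326963.
1 − 2Q = 0.976, giving −¼ ln(0.976) = 0.006073.
d = 0.326963 + 0.006073 = 0.333036.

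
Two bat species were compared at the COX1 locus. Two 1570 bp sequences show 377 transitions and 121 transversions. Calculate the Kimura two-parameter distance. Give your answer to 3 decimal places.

0.449

P = 377/1570 ≈ 0.240127 and Q = 121/1570 ≈ 0.07707.
Under the Kimura two-parameter model, d = −½ ln(1 − 2P − Q) − ¼ ln(1 − 2Q).
1 − 2P − Q = 0.442676, giving −½ ln(0.442676) = 0.407459.
1 − 2Q = 0.84586, giving −¼ ln(0.84586) = 0.041850.
d = 0.407459 + 0.041850 = 0.449309.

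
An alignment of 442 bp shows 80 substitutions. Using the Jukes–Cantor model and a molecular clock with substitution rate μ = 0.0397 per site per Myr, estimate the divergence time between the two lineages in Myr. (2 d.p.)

p = 80/442 ≈ 0.180995.
d = −(3/4) ln(1 − 4p/3) = −0.75 ln(1 − 0.241327) = −0.75 ln(0.758673)
  = −0.75 × (-0.276184) = 0.207138 substitutions/site.
Under a molecular clock d = 2μt, so t = d/(2μ) = 0.207138 / (2 × 0.0397) = 2.61 Myr.

2.61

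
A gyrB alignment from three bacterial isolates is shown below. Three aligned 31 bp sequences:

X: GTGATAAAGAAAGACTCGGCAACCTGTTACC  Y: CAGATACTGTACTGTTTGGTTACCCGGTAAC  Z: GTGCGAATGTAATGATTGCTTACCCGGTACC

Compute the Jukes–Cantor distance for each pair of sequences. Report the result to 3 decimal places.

d(X,Y) = 0.777, d(X,Z) = 0.614, d(Y,Z) = 0.367

X–Y: 15/31 sites differ → p ≈ 0.483871, d = −0.75 ln(1 − 0.645161) = 0.777068 ≈ 0.777.
X–Z: 13/31 sites differ → p ≈ 0.419355, d = −0.75 ln(1 − 0.55914) = 0.614271 ≈ 0.614.
Y–Z: 9/31 sites differ → p ≈ 0.290323, d = −0.75 ln(1 − 0.387097) = 0.367161 ≈ 0.367.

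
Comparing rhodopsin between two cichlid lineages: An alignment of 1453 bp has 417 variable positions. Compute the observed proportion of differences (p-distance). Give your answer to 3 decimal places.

0.287

p = 417/1453 = 0.286992… ≈ 0.287 (to 3 d.p.).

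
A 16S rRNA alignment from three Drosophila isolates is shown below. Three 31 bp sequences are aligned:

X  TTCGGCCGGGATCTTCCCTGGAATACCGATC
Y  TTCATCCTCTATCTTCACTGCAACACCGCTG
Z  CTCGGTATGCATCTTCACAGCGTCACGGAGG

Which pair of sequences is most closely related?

X–Y: 10/31 differ, p = 0.323, d = 0.422.
X–Z: 14/31 differ, p = 0.452, d = 0.691.
Y–Z: 13/31 differ, p = 0.419, d = 0.614.
The smallest distance is between X and Y.

X and Y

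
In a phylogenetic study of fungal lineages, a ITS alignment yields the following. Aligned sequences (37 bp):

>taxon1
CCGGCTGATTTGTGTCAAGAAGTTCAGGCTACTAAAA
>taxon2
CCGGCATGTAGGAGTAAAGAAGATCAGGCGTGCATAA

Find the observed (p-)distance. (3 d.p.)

0.351

The sequences differ at 13 of 37 positions.
p = 13/37 = 0.351351… ≈ 0.351 (to 3 d.p.).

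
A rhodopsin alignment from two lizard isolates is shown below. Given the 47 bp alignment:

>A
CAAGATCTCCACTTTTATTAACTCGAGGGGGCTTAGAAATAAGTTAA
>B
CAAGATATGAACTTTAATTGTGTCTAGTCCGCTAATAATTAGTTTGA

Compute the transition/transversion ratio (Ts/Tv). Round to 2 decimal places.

Transitions are A↔G and C↔T; transversions are all other mismatches.
Transitions: 3. Transversions: 14.
R = 3/14 = 0.214285… ≈ 0.21 (to 2 d.p.).

0.21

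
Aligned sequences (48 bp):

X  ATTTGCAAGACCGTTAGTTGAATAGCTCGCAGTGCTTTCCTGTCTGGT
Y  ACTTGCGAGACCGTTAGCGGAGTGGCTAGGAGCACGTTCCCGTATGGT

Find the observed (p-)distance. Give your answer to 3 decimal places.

The sequences differ at 13 of 48 positions.
p = 13/48 = 0.270833… ≈ 0.271 (to 3 d.p.).

0.271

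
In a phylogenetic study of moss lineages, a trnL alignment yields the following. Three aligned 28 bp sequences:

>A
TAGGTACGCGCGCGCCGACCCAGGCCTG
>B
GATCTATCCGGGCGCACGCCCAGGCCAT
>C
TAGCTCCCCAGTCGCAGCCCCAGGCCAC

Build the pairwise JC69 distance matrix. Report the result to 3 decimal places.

d(A,B) = 0.556, d(A,C) = 0.485, d(B,C) = 0.420

A–B: 11/28 sites differ → p ≈ 0.392857, d = −0.75 ln(1 − 0.523809) = 0.556452 ≈ 0.556.
A–C: 10/28 sites differ → p ≈ 0.357143, d = −0.75 ln(1 − 0.476191) = 0.484971 ≈ 0.485.
B–C: 9/28 sites differ → p ≈ 0.321429, d = −0.75 ln(1 − 0.428572) = 0.419713 ≈ 0.420.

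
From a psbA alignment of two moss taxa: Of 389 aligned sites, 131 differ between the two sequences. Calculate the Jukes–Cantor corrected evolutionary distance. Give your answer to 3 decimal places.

0.447

p = 131/389 ≈ 0.336761.
d = −(3/4) ln(1 − 4p/3) = −0.75 ln(1 − 0.449015) = −0.75 ln(0.550985)
  = −0.75 × (-0.596048) = 0.447036 substitutions/site.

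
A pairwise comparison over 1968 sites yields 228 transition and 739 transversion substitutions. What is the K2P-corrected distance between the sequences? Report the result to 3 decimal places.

P = 228/1968 ≈ 0.115854 and Q = 739/1968 ≈ 0.375508.
Under the Kimura two-parameter model, d = −½ ln(1 − 2P − Q) − ¼ ln(1 − 2Q).
1 − 2P − Q = 0.392784, giving −½ ln(0.392784) = 0.467248.
1 − 2Q = 0.248984, giving −¼ ln(0.248984) = 0.347592.
d = 0.467248 + 0.347592 = 0.814840.

0.815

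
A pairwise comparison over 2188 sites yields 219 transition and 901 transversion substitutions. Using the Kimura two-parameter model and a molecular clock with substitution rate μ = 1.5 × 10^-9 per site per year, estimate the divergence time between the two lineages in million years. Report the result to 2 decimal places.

P = 219/2188 ≈ 0.100091 and Q = 901/2188 ≈ 0.411792.
Under the Kimura two-parameter model, d = −½ ln(1 − 2P − Q) − ¼ ln(1 − 2Q).
1 − 2P − Q = 0.388026, giving −½ ln(0.388026) = 0.473341.
1 − 2Q = 0.176416, giving −¼ ln(0.176416) = 0.433728.
d = 0.473341 + 0.433728 = 0.907069.
Under a molecular clock d = 2μt, so t = d/(2μ) = 0.907069 / (2 × 1.5 × 10^-9) = 302.36 million years.

302.36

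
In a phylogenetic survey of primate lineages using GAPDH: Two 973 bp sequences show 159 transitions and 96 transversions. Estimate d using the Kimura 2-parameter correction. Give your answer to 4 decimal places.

P = 159/973 ≈ 0.163412 and Q = 96/973 ≈ 0.098664.
Under the Kimura two-parameter model, d = −½ ln(1 − 2P − Q) − ¼ ln(1 − 2Q).
1 − 2P − Q = 0.574512, giving −½ ln(0.574512) = 0.277117.
1 − 2Q = 0.802672, giving −¼ ln(0.802672) = 0.054952.
d = 0.277117 + 0.054952 = 0.332069.

0.3321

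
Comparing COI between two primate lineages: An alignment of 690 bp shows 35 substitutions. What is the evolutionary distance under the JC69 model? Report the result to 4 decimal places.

p = 35/690 ≈ 0.050725.
d = −(3/4) ln(1 − 4p/3) = −0.75 ln(1 − 0.067633) = −0.75 ln(0.932367)
  = −0.75 × (-0.070029) = 0.052522 substitutions/site.

0.0525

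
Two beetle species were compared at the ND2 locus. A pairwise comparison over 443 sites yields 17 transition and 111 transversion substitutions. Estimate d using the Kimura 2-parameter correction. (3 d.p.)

P = 17/443 ≈ 0.038375 and Q = 111/443 ≈ 0.250564.
Under the Kimura two-parameter model, d = −½ ln(1 − 2P − Q) − ¼ ln(1 − 2Q).
1 − 2P − Q = 0.672686, giving −½ ln(0.672686) = 0.198238.
1 − 2Q = 0.498872, giving −¼ ln(0.498872) = 0.173851.
d = 0.198238 + 0.173851 = 0.372089.

0.372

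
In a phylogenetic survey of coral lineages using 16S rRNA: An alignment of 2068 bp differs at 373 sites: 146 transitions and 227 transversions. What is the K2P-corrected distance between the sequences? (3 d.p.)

0.206

P = 146/2068 ≈ 0.0706 and Q = 227/2068 ≈ 0.109768.
Under the Kimura two-parameter model, d = −½ ln(1 − 2P − Q) − ¼ ln(1 − 2Q).
1 − 2P − Q = 0.749032, giving −½ ln(0.749032) = 0.144487.
1 − 2Q = 0.780464, giving −¼ ln(0.780464) = 0.061967.
d = 0.144487 + 0.061967 = 0.206454.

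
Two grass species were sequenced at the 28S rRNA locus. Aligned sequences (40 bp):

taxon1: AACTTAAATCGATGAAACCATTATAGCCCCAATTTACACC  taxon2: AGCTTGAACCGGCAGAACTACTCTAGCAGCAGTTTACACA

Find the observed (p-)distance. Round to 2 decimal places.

The sequences differ at 14 of 40 positions.
p = 14/40 = 0.35.

0.35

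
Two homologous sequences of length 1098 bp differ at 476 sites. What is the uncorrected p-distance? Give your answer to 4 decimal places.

0.4335

p = 476/1098 = 0.433515… ≈ 0.4335 (to 4 d.p.).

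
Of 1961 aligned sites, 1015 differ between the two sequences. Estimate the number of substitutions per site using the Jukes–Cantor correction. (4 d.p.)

p = 1015/1961 ≈ 0.517593.
d = −(3/4) ln(1 − 4p/3) = −0.75 ln(1 − 0.690124) = −0.75 ln(0.309876)
  = −0.75 × (-1.171583) = 0.878687 substitutions/site.

0.8787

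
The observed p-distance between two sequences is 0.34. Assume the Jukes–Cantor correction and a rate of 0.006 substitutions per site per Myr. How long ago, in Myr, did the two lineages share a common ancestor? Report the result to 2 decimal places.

d = −(3/4) ln(1 − 4p/3) = −0.75 ln(1 − 0.453333) = −0.75 ln(0.546667)
  = −0.75 × (-0.603915) = 0.452936 substitutions/site.
Under a molecular clock d = 2μt, so t = d/(2μ) = 0.452936 / (2 × 0.006) = 37.74 Myr.

37.74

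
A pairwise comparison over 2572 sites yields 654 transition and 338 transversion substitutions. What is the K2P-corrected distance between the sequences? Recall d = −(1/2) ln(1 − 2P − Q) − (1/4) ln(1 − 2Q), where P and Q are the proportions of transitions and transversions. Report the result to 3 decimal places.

0.587

P = 654/2572 ≈ 0.254277 and Q = 338/2572 ≈ 0.131415.
Under the Kimura two-parameter model, d = −½ ln(1 − 2P − Q) − ¼ ln(1 − 2Q).
1 − 2P − Q = 0.360031, giving −½ ln(0.360031) = 0.510783.
1 − 2Q = 0.73717, giving −¼ ln(0.73717) = 0.076234.
d = 0.510783 + 0.076234 = 0.587017.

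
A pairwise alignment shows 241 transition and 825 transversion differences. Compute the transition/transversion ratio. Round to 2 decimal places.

0.29

R = 241/825 = 0.292121… ≈ 0.29 (to 2 d.p.).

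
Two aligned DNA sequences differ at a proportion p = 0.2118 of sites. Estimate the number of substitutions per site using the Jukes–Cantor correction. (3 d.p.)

d = −(3/4) ln(1 − 4p/3) = −0.75 ln(1 − 0.2824) = −0.75 ln(0.7176)
  = −0.75 × (-0.331843) = 0.248882 substitutions/site.

0.249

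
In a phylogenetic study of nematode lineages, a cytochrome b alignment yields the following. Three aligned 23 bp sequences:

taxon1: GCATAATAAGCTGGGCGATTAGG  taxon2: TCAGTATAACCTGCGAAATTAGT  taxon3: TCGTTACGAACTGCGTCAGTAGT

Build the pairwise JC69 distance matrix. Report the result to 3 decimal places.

d(taxon1,taxon2) = 0.467, d(taxon1,taxon3) = 0.761, d(taxon2,taxon3) = 0.467

taxon1–taxon2: 8/23 sites differ → p ≈ 0.347826, d = −0.75 ln(1 − 0.463768) = 0.467391 ≈ 0.467.
taxon1–taxon3: 11/23 sites differ → p ≈ 0.478261, d = −0.75 ln(1 − 0.637681) = 0.761423 ≈ 0.761.
taxon2–taxon3: 8/23 sites differ → p ≈ 0.347826, d = −0.75 ln(1 − 0.463768) = 0.467391 ≈ 0.467.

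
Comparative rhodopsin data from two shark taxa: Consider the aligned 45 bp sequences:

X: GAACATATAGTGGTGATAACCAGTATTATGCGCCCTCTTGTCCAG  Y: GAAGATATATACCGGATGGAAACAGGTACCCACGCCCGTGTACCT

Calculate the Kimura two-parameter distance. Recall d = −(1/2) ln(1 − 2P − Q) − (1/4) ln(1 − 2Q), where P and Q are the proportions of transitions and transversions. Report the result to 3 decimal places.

Of 45 sites, 6 differences are transitions and 17 are transversions, so P = 6/45 ≈ 0.133333 and Q = 17/45 ≈ 0.377778.
Under the Kimura two-parameter model, d = −½ ln(1 − 2P − Q) − ¼ ln(1 − 2Q).
1 − 2P − Q = 0.355556, giving −½ ln(0.355556) = 0.517036.
1 − 2Q = 0.244444, giving −¼ ln(0.244444) = 0.352192.
d = 0.517036 + 0.352192 = 0.869228.

0.869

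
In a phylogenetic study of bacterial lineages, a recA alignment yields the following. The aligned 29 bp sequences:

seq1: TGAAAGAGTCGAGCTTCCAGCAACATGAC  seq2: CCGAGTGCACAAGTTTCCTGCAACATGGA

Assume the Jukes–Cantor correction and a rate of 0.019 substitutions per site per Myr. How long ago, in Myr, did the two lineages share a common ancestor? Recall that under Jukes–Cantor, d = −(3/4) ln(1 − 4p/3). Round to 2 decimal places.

The sequences differ at 13 of 29 sites, so p = 13/29 ≈ 0.448276.
d = −(3/4) ln(1 − 4p/3) = −0.75 ln(1 − 0.597701) = −0.75 ln(0.402299)
  = −0.75 × (-0.910560) = 0.682920 substitutions/site.
Under a molecular clock d = 2μt, so t = d/(2μ) = 0.682920 / (2 × 0.019) = 17.97 Myr.

17.97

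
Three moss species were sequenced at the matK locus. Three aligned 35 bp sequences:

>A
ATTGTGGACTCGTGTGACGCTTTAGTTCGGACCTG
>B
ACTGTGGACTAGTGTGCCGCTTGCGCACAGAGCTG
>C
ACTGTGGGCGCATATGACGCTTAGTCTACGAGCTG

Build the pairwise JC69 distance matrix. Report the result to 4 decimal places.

d(A,B) = 0.3149, d(A,C) = 0.4582, d(B,C) = 0.4582

A–B: 9/35 sites differ → p ≈ 0.257143, d = −0.75 ln(1 − 0.342857) = 0.314890 ≈ 0.3149.
A–C: 12/35 sites differ → p ≈ 0.342857, d = −0.75 ln(1 − 0.457143) = 0.458182 ≈ 0.4582.
B–C: 12/35 sites differ → p ≈ 0.342857, d = −0.75 ln(1 − 0.457143) = 0.458182 ≈ 0.4582.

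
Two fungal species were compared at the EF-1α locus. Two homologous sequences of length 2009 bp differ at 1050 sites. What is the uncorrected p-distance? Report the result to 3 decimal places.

0.523

p = 1050/2009 = 0.522648… ≈ 0.523 (to 3 d.p.).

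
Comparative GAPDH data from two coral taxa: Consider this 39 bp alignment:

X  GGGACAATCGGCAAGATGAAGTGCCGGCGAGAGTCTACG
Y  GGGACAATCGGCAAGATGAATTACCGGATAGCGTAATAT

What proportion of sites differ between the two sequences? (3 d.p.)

The sequences differ at 10 of 39 positions (sites 21, 23, 28, 29, 32, 35, 36, 37, 38, 39).
p = 10/39 = 0.256410… ≈ 0.256 (to 3 d.p.).

0.256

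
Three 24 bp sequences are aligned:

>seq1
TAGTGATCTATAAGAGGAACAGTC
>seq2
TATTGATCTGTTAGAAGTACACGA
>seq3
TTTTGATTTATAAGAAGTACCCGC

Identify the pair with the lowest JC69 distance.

seq2 and seq3

seq1–seq2: 8/24 differ, p = 0.333, d = 0.441.
seq1–seq3: 8/24 differ, p = 0.333, d = 0.441.
seq2–seq3: 6/24 differ, p = 0.250, d = 0.304.
The smallest distance is between seq2 and seq3.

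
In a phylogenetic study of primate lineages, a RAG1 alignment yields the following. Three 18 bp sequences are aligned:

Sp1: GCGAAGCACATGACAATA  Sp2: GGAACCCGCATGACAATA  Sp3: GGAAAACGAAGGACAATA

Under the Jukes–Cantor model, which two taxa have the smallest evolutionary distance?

Sp2 and Sp3

Sp1–Sp2: 5/18 differ, p = 0.278, d = 0.347.
Sp1–Sp3: 6/18 differ, p = 0.333, d = 0.441.
Sp2–Sp3: 4/18 differ, p = 0.222, d = 0.264.
The smallest distance is between Sp2 and Sp3.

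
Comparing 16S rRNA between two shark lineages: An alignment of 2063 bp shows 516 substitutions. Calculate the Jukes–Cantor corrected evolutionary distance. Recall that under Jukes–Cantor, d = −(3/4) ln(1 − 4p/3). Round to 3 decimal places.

0.304

p = 516/2063 ≈ 0.250121.
d = −(3/4) ln(1 − 4p/3) = −0.75 ln(1 − 0.333495) = −0.75 ln(0.666505)
  = −0.75 × (-0.405708) = 0.304281 substitutions/site.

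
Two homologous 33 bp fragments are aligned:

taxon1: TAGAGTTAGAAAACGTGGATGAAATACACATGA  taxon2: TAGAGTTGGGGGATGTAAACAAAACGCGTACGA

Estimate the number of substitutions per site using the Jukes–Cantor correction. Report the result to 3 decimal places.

0.625

The sequences differ at 14 of 33 sites, so p = 14/33 ≈ 0.424242.
d = −(3/4) ln(1 − 4p/3) = −0.75 ln(1 − 0.565656) = −0.75 ln(0.434344)
  = −0.75 × (-0.833918) = 0.625439 substitutions/site.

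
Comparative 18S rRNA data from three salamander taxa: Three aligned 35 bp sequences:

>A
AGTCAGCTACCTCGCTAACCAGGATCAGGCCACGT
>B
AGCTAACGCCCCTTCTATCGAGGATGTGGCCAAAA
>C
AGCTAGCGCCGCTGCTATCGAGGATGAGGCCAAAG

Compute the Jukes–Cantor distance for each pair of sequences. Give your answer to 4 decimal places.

A–B: 15/35 sites differ → p ≈ 0.428571, d = −0.75 ln(1 − 0.571428) = 0.635472 ≈ 0.6355.
A–C: 13/35 sites differ → p ≈ 0.371429, d = −0.75 ln(1 − 0.495239) = 0.512753 ≈ 0.5128.
B–C: 5/35 sites differ → p ≈ 0.142857, d = −0.75 ln(1 − 0.190476) = 0.158482 ≈ 0.1585.

d(A,B) = 0.6355, d(A,C) = 0.5128, d(B,C) = 0.1585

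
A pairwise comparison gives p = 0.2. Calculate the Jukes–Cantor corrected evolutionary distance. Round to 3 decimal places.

d = −(3/4) ln(1 − 4p/3) = −0.75 ln(1 − 0.266667) = −0.75 ln(0.733333)
  = −0.75 × (-0.310155) = 0.232616 substitutions/site.

0.233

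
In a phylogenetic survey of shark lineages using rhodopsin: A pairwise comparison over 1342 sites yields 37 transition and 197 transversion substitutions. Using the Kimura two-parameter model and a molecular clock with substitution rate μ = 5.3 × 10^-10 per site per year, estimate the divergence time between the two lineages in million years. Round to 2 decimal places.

188.37

P = 37/1342 ≈ 0.027571 and Q = 197/1342 ≈ 0.146796.
Under the Kimura two-parameter model, d = −½ ln(1 − 2P − Q) − ¼ ln(1 − 2Q).
1 − 2P − Q = 0.798062, giving −½ ln(0.798062) = 0.112784.
1 − 2Q = 0.706408, giving −¼ ln(0.706408) = 0.086891.
d = 0.112784 + 0.086891 = 0.199675.
Under a molecular clock d = 2μt, so t = d/(2μ) = 0.199675 / (2 × 5.3 × 10^-10) = 188.37 million years.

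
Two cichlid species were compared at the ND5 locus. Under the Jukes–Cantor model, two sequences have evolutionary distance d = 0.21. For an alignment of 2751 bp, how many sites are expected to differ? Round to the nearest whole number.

Invert JC69: p = (3/4)(1 − e^(−4d/3)) = 0.75 × (1 − e^(-0.28)) = 0.75 × (1 − 0.755784) = 0.183162.
Expected differing sites = pL ≈ 0.183162 × 2751 = 503.878662 ≈ 504.

504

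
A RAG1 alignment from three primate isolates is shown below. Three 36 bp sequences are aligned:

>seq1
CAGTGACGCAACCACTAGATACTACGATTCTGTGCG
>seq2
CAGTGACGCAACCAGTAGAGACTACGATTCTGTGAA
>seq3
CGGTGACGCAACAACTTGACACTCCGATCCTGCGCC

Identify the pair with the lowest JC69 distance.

seq1–seq2: 4/36 differ, p = 0.111, d = 0.120.
seq1–seq3: 8/36 differ, p = 0.222, d = 0.264.
seq2–seq3: 10/36 differ, p = 0.278, d = 0.347.
The smallest distance is between seq1 and seq2.

seq1 and seq2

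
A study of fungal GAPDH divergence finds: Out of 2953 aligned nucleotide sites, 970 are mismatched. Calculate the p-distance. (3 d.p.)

0.328

p = 970/2953 = 0.328479… ≈ 0.328 (to 3 d.p.).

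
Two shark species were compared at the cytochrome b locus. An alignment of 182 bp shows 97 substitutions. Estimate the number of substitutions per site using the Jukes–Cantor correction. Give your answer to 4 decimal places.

p = 97/182 ≈ 0.532967.
d = −(3/4) ln(1 − 4p/3) = −0.75 ln(1 − 0.710623) = −0.75 ln(0.289377)
  = −0.75 × (-1.240025) = 0.930019 substitutions/site.

0.9300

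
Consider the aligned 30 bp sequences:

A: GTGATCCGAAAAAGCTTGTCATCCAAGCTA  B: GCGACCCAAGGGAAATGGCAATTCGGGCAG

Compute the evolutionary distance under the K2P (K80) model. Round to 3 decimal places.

1.432

Of 30 sites, 12 differences are transitions and 4 are transversions, so P = 12/30 = 0.4 and Q = 4/30 ≈ 0.133333.
Under the Kimura two-parameter model, d = −½ ln(1 − 2P − Q) − ¼ ln(1 − 2Q).
1 − 2P − Q = 0.066667, giving −½ ln(0.066667) = 1.354023.
1 − 2Q = 0.733334, giving −¼ ln(0.733334) = 0.077539.
d = 1.354023 + 0.077539 = 1.431562.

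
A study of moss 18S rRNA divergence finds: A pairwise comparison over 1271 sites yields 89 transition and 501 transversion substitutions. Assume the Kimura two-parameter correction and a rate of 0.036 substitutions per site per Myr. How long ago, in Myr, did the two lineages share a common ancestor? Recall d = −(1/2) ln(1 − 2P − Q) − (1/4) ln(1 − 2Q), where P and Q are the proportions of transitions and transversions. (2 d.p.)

10.70

P = 89/1271 ≈ 0.070024 and Q = 501/1271 ≈ 0.394178.
Under the Kimura two-parameter model, d = −½ ln(1 − 2P − Q) − ¼ ln(1 − 2Q).
1 − 2P − Q = 0.465774, giving −½ ln(0.465774) = 0.382027.
1 − 2Q = 0.211644, giving −¼ ln(0.211644) = 0.388212.
d = 0.382027 + 0.388212 = 0.770239.
Under a molecular clock d = 2μt, so t = d/(2μ) = 0.770239 / (2 × 0.036) = 10.70 Myr.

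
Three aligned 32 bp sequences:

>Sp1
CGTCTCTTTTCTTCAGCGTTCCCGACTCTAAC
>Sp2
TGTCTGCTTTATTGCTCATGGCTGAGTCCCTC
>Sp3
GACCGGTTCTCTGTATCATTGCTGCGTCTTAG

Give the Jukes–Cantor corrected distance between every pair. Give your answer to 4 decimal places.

Sp1–Sp2: 15/32 sites differ → p = 0.46875, d = −0.75 ln(1 − 0.625) = 0.735622 ≈ 0.7356.
Sp1–Sp3: 16/32 sites differ → p = 0.5, d = −0.75 ln(1 − 0.666667) = 0.823960 ≈ 0.8240.
Sp2–Sp3: 16/32 sites differ → p = 0.5, d = −0.75 ln(1 − 0.666667) = 0.823960 ≈ 0.8240.

d(Sp1,Sp2) = 0.7356, d(Sp1,Sp3) = 0.8240, d(Sp2,Sp3) = 0.8240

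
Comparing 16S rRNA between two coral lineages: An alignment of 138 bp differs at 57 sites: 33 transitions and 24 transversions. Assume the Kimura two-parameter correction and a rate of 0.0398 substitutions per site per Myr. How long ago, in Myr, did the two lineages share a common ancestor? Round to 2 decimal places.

7.98

P = 33/138 ≈ 0.23913 and Q = 24/138 ≈ 0.173913.
Under the Kimura two-parameter model, d = −½ ln(1 − 2P − Q) − ¼ ln(1 − 2Q).
1 − 2P − Q = 0.347827, giving −½ ln(0.347827) = 0.528025.
1 − 2Q = 0.652174, giving −¼ ln(0.652174) = 0.106861.
d = 0.528025 + 0.106861 = 0.634886.
Under a molecular clock d = 2μt, so t = d/(2μ) = 0.634886 / (2 × 0.0398) = 7.98 Myr.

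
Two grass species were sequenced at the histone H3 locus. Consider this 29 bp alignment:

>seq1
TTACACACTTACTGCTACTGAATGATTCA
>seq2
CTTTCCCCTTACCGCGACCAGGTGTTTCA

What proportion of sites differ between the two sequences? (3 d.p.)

0.414

The sequences differ at 12 of 29 positions.
p = 12/29 = 0.413793… ≈ 0.414 (to 3 d.p.).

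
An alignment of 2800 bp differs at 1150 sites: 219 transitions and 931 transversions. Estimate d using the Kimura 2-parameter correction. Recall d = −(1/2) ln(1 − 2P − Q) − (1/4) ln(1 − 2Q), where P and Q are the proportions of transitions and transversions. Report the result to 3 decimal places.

0.609

P = 219/2800 ≈ 0.078214 and Q = 931/2800 = 0.3325.
Under the Kimura two-parameter model, d = −½ ln(1 − 2P − Q) − ¼ ln(1 − 2Q).
1 − 2P − Q = 0.511072, giving −½ ln(0.511072) = 0.335622.
1 − 2Q = 0.335, giving −¼ ln(0.335) = 0.273406.
d = 0.335622 + 0.273406 = 0.609028.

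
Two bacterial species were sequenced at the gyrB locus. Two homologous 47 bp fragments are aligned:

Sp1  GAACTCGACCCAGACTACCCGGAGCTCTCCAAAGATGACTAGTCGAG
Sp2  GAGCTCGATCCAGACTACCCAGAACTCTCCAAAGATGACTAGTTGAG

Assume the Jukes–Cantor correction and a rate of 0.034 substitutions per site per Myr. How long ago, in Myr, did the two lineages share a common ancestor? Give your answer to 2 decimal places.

The sequences differ at 5 of 47 sites (3, 9, 21, 24, 44), so p = 5/47 ≈ 0.106383.
d = −(3/4) ln(1 − 4p/3) = −0.75 ln(1 − 0.141844) = −0.75 ln(0.858156)
  = −0.75 × (-0.152969) = 0.114727 substitutions/site.
Under a molecular clock d = 2μt, so t = d/(2μ) = 0.114727 / (2 × 0.034) = 1.69 Myr.

1.69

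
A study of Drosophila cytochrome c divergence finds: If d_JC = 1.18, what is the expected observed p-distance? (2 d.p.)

p = (3/4)(1 − e^(−4d/3)) = 0.75 × (1 − e^(-1.573333)) = 0.75 × (1 − 0.207353) = 0.594485.

0.59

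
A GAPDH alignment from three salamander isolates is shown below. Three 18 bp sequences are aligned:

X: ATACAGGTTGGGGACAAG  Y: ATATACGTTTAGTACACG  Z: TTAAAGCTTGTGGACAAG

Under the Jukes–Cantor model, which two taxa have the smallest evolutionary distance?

X–Y: 6/18 differ, p = 0.333, d = 0.441.
X–Z: 4/18 differ, p = 0.222, d = 0.264.
Y–Z: 8/18 differ, p = 0.444, d = 0.673.
The smallest distance is between X and Z.

X and Z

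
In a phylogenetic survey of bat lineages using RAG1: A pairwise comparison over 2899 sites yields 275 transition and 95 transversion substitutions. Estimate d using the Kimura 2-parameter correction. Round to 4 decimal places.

P = 275/2899 ≈ 0.09486 and Q = 95/2899 ≈ 0.03277.
Under the Kimura two-parameter model, d = −½ ln(1 − 2P − Q) − ¼ ln(1 − 2Q).
1 − 2P − Q = 0.77751, giving −½ ln(0.77751) = 0.125829.
1 − 2Q = 0.93446, giving −¼ ln(0.93446) = 0.016947.
d = 0.125829 + 0.016947 = 0.142776.

0.1428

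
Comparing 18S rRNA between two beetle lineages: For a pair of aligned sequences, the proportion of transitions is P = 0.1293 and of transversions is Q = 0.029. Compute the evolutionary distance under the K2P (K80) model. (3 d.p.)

Under the Kimura two-parameter model, d = −½ ln(1 − 2P − Q) − ¼ ln(1 − 2Q).
1 − 2P − Q = 0.7124, giving −½ ln(0.7124) = 0.169558.
1 − 2Q = 0.942, giving −¼ ln(0.942) = 0.014938.
d = 0.169558 + 0.014938 = 0.184496.

0.184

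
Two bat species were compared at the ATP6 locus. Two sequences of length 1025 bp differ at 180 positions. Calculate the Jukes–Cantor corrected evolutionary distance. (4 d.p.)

0.2001

p = 180/1025 ≈ 0.17561.
d = −(3/4) ln(1 − 4p/3) = −0.75 ln(1 − 0.234147) = −0.75 ln(0.765853)
  = −0.75 × (-0.266765) = 0.200074 substitutions/site.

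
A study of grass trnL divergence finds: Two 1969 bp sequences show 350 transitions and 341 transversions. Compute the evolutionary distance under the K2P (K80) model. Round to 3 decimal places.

0.482

P = 350/1969 ≈ 0.177755 and Q = 341/1969 ≈ 0.173184.
Under the Kimura two-parameter model, d = −½ ln(1 − 2P − Q) − ¼ ln(1 − 2Q).
1 − 2P − Q = 0.471306, giving −½ ln(0.471306) = 0.376124.
1 − 2Q = 0.653632, giving −¼ ln(0.653632) = 0.106303.
d = 0.376124 + 0.106303 = 0.482427.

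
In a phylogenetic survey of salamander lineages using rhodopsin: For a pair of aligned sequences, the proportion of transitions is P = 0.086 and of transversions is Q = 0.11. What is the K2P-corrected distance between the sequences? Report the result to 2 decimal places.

0.23

Under the Kimura two-parameter model, d = −½ ln(1 − 2P − Q) − ¼ ln(1 − 2Q).
1 − 2P − Q = 0.718, giving −½ ln(0.718) = 0.165643.
1 − 2Q = 0.78, giving −¼ ln(0.78) = 0.062115.
d = 0.165643 + 0.062115 = 0.227758.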